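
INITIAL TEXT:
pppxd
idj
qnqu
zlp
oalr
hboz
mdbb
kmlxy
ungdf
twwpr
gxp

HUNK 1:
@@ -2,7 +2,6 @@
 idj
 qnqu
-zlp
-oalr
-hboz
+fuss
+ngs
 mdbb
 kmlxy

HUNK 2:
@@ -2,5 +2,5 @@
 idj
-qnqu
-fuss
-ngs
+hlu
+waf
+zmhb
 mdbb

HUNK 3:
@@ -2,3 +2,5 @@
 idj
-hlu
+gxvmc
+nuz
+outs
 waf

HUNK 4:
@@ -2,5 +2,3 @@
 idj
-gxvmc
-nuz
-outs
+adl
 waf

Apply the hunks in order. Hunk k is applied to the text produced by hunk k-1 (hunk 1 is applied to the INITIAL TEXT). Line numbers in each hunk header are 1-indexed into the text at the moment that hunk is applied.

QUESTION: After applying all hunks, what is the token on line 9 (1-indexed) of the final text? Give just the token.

Answer: twwpr

Derivation:
Hunk 1: at line 2 remove [zlp,oalr,hboz] add [fuss,ngs] -> 10 lines: pppxd idj qnqu fuss ngs mdbb kmlxy ungdf twwpr gxp
Hunk 2: at line 2 remove [qnqu,fuss,ngs] add [hlu,waf,zmhb] -> 10 lines: pppxd idj hlu waf zmhb mdbb kmlxy ungdf twwpr gxp
Hunk 3: at line 2 remove [hlu] add [gxvmc,nuz,outs] -> 12 lines: pppxd idj gxvmc nuz outs waf zmhb mdbb kmlxy ungdf twwpr gxp
Hunk 4: at line 2 remove [gxvmc,nuz,outs] add [adl] -> 10 lines: pppxd idj adl waf zmhb mdbb kmlxy ungdf twwpr gxp
Final line 9: twwpr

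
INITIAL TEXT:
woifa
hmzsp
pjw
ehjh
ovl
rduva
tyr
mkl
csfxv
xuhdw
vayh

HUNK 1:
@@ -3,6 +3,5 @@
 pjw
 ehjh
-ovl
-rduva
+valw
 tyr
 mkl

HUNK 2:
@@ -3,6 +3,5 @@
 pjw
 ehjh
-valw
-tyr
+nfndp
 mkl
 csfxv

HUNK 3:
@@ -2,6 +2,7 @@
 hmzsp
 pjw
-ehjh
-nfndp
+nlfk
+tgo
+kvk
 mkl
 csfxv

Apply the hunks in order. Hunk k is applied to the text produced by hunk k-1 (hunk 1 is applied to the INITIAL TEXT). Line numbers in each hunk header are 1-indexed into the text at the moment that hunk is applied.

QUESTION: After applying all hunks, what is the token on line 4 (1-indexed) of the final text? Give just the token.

Answer: nlfk

Derivation:
Hunk 1: at line 3 remove [ovl,rduva] add [valw] -> 10 lines: woifa hmzsp pjw ehjh valw tyr mkl csfxv xuhdw vayh
Hunk 2: at line 3 remove [valw,tyr] add [nfndp] -> 9 lines: woifa hmzsp pjw ehjh nfndp mkl csfxv xuhdw vayh
Hunk 3: at line 2 remove [ehjh,nfndp] add [nlfk,tgo,kvk] -> 10 lines: woifa hmzsp pjw nlfk tgo kvk mkl csfxv xuhdw vayh
Final line 4: nlfk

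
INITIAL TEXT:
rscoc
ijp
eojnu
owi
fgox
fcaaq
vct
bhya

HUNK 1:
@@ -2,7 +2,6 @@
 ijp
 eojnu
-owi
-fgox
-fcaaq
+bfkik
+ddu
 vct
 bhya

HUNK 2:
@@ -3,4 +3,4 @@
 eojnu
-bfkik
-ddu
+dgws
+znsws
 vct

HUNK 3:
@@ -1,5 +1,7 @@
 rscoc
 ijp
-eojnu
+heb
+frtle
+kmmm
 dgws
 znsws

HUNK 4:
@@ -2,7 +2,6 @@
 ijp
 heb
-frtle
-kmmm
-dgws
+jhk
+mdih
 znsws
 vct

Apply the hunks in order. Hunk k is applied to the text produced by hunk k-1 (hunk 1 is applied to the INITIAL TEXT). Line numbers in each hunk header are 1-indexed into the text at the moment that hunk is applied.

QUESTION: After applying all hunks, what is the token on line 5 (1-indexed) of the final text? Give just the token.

Hunk 1: at line 2 remove [owi,fgox,fcaaq] add [bfkik,ddu] -> 7 lines: rscoc ijp eojnu bfkik ddu vct bhya
Hunk 2: at line 3 remove [bfkik,ddu] add [dgws,znsws] -> 7 lines: rscoc ijp eojnu dgws znsws vct bhya
Hunk 3: at line 1 remove [eojnu] add [heb,frtle,kmmm] -> 9 lines: rscoc ijp heb frtle kmmm dgws znsws vct bhya
Hunk 4: at line 2 remove [frtle,kmmm,dgws] add [jhk,mdih] -> 8 lines: rscoc ijp heb jhk mdih znsws vct bhya
Final line 5: mdih

Answer: mdih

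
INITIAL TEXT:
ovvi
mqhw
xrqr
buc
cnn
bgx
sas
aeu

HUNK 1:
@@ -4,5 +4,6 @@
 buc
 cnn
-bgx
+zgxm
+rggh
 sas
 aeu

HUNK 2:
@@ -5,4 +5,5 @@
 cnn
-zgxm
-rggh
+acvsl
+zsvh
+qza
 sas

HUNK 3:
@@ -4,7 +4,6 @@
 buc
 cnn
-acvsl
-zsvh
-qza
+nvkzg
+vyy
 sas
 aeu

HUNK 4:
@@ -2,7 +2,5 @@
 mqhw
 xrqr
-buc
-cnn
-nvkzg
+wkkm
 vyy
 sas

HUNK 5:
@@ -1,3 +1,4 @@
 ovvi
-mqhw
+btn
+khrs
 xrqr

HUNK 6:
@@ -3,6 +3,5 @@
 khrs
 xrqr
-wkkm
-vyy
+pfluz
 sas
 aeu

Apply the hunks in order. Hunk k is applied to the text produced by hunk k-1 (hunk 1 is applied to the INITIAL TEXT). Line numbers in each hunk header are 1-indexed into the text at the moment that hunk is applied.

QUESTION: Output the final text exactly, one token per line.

Answer: ovvi
btn
khrs
xrqr
pfluz
sas
aeu

Derivation:
Hunk 1: at line 4 remove [bgx] add [zgxm,rggh] -> 9 lines: ovvi mqhw xrqr buc cnn zgxm rggh sas aeu
Hunk 2: at line 5 remove [zgxm,rggh] add [acvsl,zsvh,qza] -> 10 lines: ovvi mqhw xrqr buc cnn acvsl zsvh qza sas aeu
Hunk 3: at line 4 remove [acvsl,zsvh,qza] add [nvkzg,vyy] -> 9 lines: ovvi mqhw xrqr buc cnn nvkzg vyy sas aeu
Hunk 4: at line 2 remove [buc,cnn,nvkzg] add [wkkm] -> 7 lines: ovvi mqhw xrqr wkkm vyy sas aeu
Hunk 5: at line 1 remove [mqhw] add [btn,khrs] -> 8 lines: ovvi btn khrs xrqr wkkm vyy sas aeu
Hunk 6: at line 3 remove [wkkm,vyy] add [pfluz] -> 7 lines: ovvi btn khrs xrqr pfluz sas aeu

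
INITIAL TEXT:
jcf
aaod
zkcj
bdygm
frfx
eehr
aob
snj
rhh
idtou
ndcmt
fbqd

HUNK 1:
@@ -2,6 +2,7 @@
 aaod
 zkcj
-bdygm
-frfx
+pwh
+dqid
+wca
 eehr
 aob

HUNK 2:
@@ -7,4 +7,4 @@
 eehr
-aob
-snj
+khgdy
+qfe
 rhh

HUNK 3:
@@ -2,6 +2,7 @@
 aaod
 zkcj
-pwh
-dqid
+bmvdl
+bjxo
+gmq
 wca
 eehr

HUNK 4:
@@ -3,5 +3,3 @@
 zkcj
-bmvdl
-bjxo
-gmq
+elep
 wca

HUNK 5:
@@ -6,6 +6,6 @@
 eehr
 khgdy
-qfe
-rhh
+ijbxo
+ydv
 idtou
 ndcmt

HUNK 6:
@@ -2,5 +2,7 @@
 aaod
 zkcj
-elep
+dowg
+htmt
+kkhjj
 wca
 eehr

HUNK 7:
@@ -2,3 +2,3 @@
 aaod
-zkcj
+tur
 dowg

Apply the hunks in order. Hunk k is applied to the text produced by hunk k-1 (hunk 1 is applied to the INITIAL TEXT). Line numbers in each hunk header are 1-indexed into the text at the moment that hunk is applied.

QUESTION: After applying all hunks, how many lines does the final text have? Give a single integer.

Hunk 1: at line 2 remove [bdygm,frfx] add [pwh,dqid,wca] -> 13 lines: jcf aaod zkcj pwh dqid wca eehr aob snj rhh idtou ndcmt fbqd
Hunk 2: at line 7 remove [aob,snj] add [khgdy,qfe] -> 13 lines: jcf aaod zkcj pwh dqid wca eehr khgdy qfe rhh idtou ndcmt fbqd
Hunk 3: at line 2 remove [pwh,dqid] add [bmvdl,bjxo,gmq] -> 14 lines: jcf aaod zkcj bmvdl bjxo gmq wca eehr khgdy qfe rhh idtou ndcmt fbqd
Hunk 4: at line 3 remove [bmvdl,bjxo,gmq] add [elep] -> 12 lines: jcf aaod zkcj elep wca eehr khgdy qfe rhh idtou ndcmt fbqd
Hunk 5: at line 6 remove [qfe,rhh] add [ijbxo,ydv] -> 12 lines: jcf aaod zkcj elep wca eehr khgdy ijbxo ydv idtou ndcmt fbqd
Hunk 6: at line 2 remove [elep] add [dowg,htmt,kkhjj] -> 14 lines: jcf aaod zkcj dowg htmt kkhjj wca eehr khgdy ijbxo ydv idtou ndcmt fbqd
Hunk 7: at line 2 remove [zkcj] add [tur] -> 14 lines: jcf aaod tur dowg htmt kkhjj wca eehr khgdy ijbxo ydv idtou ndcmt fbqd
Final line count: 14

Answer: 14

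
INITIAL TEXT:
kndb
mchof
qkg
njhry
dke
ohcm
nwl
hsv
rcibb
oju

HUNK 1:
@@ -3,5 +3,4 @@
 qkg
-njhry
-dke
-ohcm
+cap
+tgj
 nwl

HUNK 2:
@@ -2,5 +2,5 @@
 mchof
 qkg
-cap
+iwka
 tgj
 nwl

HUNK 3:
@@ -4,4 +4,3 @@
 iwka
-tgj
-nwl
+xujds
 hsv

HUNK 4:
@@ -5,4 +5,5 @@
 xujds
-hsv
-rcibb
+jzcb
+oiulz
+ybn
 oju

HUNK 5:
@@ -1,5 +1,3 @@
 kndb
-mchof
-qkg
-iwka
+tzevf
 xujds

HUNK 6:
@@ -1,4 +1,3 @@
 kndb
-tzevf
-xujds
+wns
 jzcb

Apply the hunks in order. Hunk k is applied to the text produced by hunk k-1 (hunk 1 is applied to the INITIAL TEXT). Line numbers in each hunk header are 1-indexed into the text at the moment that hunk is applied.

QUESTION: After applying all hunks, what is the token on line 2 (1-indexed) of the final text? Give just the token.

Answer: wns

Derivation:
Hunk 1: at line 3 remove [njhry,dke,ohcm] add [cap,tgj] -> 9 lines: kndb mchof qkg cap tgj nwl hsv rcibb oju
Hunk 2: at line 2 remove [cap] add [iwka] -> 9 lines: kndb mchof qkg iwka tgj nwl hsv rcibb oju
Hunk 3: at line 4 remove [tgj,nwl] add [xujds] -> 8 lines: kndb mchof qkg iwka xujds hsv rcibb oju
Hunk 4: at line 5 remove [hsv,rcibb] add [jzcb,oiulz,ybn] -> 9 lines: kndb mchof qkg iwka xujds jzcb oiulz ybn oju
Hunk 5: at line 1 remove [mchof,qkg,iwka] add [tzevf] -> 7 lines: kndb tzevf xujds jzcb oiulz ybn oju
Hunk 6: at line 1 remove [tzevf,xujds] add [wns] -> 6 lines: kndb wns jzcb oiulz ybn oju
Final line 2: wns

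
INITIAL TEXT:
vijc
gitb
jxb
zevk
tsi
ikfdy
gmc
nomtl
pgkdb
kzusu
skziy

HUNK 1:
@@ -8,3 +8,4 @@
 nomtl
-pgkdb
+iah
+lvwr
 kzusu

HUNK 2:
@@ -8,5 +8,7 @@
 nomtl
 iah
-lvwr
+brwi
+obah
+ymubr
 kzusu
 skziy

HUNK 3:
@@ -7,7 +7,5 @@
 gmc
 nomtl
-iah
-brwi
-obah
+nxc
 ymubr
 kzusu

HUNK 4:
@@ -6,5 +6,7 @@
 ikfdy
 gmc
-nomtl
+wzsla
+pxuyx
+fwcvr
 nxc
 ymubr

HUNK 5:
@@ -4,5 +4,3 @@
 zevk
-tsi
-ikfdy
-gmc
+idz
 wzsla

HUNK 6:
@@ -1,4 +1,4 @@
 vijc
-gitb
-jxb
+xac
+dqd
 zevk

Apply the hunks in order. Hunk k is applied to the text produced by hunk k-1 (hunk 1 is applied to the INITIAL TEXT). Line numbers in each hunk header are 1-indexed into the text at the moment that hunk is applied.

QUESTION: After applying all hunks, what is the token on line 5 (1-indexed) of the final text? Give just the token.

Answer: idz

Derivation:
Hunk 1: at line 8 remove [pgkdb] add [iah,lvwr] -> 12 lines: vijc gitb jxb zevk tsi ikfdy gmc nomtl iah lvwr kzusu skziy
Hunk 2: at line 8 remove [lvwr] add [brwi,obah,ymubr] -> 14 lines: vijc gitb jxb zevk tsi ikfdy gmc nomtl iah brwi obah ymubr kzusu skziy
Hunk 3: at line 7 remove [iah,brwi,obah] add [nxc] -> 12 lines: vijc gitb jxb zevk tsi ikfdy gmc nomtl nxc ymubr kzusu skziy
Hunk 4: at line 6 remove [nomtl] add [wzsla,pxuyx,fwcvr] -> 14 lines: vijc gitb jxb zevk tsi ikfdy gmc wzsla pxuyx fwcvr nxc ymubr kzusu skziy
Hunk 5: at line 4 remove [tsi,ikfdy,gmc] add [idz] -> 12 lines: vijc gitb jxb zevk idz wzsla pxuyx fwcvr nxc ymubr kzusu skziy
Hunk 6: at line 1 remove [gitb,jxb] add [xac,dqd] -> 12 lines: vijc xac dqd zevk idz wzsla pxuyx fwcvr nxc ymubr kzusu skziy
Final line 5: idz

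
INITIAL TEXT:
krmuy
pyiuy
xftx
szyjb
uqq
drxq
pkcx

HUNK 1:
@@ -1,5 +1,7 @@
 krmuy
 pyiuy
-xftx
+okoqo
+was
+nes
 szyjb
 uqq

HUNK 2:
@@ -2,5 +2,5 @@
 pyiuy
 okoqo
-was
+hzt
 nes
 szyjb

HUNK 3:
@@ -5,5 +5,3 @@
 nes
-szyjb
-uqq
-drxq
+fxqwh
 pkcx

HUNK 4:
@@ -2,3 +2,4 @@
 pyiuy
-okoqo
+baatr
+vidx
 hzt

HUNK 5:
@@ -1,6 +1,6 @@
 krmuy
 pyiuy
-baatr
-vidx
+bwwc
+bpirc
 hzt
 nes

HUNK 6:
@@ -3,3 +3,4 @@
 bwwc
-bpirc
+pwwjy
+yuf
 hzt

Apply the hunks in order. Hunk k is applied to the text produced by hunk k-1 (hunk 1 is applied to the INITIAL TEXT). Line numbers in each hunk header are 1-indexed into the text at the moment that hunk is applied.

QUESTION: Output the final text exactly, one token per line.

Answer: krmuy
pyiuy
bwwc
pwwjy
yuf
hzt
nes
fxqwh
pkcx

Derivation:
Hunk 1: at line 1 remove [xftx] add [okoqo,was,nes] -> 9 lines: krmuy pyiuy okoqo was nes szyjb uqq drxq pkcx
Hunk 2: at line 2 remove [was] add [hzt] -> 9 lines: krmuy pyiuy okoqo hzt nes szyjb uqq drxq pkcx
Hunk 3: at line 5 remove [szyjb,uqq,drxq] add [fxqwh] -> 7 lines: krmuy pyiuy okoqo hzt nes fxqwh pkcx
Hunk 4: at line 2 remove [okoqo] add [baatr,vidx] -> 8 lines: krmuy pyiuy baatr vidx hzt nes fxqwh pkcx
Hunk 5: at line 1 remove [baatr,vidx] add [bwwc,bpirc] -> 8 lines: krmuy pyiuy bwwc bpirc hzt nes fxqwh pkcx
Hunk 6: at line 3 remove [bpirc] add [pwwjy,yuf] -> 9 lines: krmuy pyiuy bwwc pwwjy yuf hzt nes fxqwh pkcx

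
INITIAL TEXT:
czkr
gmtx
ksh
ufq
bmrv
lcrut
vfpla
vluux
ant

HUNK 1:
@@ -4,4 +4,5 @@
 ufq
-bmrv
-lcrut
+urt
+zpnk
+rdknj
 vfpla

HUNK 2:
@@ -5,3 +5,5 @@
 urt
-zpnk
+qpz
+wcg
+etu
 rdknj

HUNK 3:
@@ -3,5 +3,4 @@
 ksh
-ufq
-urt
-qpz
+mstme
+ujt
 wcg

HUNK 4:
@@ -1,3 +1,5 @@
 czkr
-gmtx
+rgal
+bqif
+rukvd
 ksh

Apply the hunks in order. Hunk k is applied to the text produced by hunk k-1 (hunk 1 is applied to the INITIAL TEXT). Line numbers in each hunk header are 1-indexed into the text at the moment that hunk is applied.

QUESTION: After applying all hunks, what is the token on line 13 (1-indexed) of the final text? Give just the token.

Hunk 1: at line 4 remove [bmrv,lcrut] add [urt,zpnk,rdknj] -> 10 lines: czkr gmtx ksh ufq urt zpnk rdknj vfpla vluux ant
Hunk 2: at line 5 remove [zpnk] add [qpz,wcg,etu] -> 12 lines: czkr gmtx ksh ufq urt qpz wcg etu rdknj vfpla vluux ant
Hunk 3: at line 3 remove [ufq,urt,qpz] add [mstme,ujt] -> 11 lines: czkr gmtx ksh mstme ujt wcg etu rdknj vfpla vluux ant
Hunk 4: at line 1 remove [gmtx] add [rgal,bqif,rukvd] -> 13 lines: czkr rgal bqif rukvd ksh mstme ujt wcg etu rdknj vfpla vluux ant
Final line 13: ant

Answer: ant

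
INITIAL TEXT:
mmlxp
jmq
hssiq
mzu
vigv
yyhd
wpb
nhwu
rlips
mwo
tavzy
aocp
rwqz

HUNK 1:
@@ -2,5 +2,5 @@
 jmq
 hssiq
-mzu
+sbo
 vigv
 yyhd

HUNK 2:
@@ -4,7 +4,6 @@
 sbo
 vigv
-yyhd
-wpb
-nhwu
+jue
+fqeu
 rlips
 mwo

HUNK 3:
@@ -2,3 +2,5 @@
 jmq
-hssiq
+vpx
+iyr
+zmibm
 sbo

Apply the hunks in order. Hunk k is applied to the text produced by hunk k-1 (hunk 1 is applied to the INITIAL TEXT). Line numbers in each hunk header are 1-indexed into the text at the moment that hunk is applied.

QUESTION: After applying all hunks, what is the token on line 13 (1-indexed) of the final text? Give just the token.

Hunk 1: at line 2 remove [mzu] add [sbo] -> 13 lines: mmlxp jmq hssiq sbo vigv yyhd wpb nhwu rlips mwo tavzy aocp rwqz
Hunk 2: at line 4 remove [yyhd,wpb,nhwu] add [jue,fqeu] -> 12 lines: mmlxp jmq hssiq sbo vigv jue fqeu rlips mwo tavzy aocp rwqz
Hunk 3: at line 2 remove [hssiq] add [vpx,iyr,zmibm] -> 14 lines: mmlxp jmq vpx iyr zmibm sbo vigv jue fqeu rlips mwo tavzy aocp rwqz
Final line 13: aocp

Answer: aocp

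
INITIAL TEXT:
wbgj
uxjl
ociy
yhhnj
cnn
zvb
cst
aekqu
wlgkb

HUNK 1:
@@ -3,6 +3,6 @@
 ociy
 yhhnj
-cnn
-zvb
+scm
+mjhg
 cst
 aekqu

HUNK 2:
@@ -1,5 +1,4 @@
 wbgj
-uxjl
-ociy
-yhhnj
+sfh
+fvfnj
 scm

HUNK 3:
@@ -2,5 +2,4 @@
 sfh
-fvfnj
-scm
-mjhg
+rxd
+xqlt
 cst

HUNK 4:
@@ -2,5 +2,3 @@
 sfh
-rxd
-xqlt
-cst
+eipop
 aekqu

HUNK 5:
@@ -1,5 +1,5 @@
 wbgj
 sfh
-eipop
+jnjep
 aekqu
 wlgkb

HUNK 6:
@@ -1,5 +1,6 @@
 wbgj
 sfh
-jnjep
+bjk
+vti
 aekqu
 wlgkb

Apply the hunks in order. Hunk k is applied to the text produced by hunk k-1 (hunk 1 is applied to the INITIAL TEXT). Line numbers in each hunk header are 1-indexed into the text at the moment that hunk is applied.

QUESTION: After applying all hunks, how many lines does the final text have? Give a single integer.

Hunk 1: at line 3 remove [cnn,zvb] add [scm,mjhg] -> 9 lines: wbgj uxjl ociy yhhnj scm mjhg cst aekqu wlgkb
Hunk 2: at line 1 remove [uxjl,ociy,yhhnj] add [sfh,fvfnj] -> 8 lines: wbgj sfh fvfnj scm mjhg cst aekqu wlgkb
Hunk 3: at line 2 remove [fvfnj,scm,mjhg] add [rxd,xqlt] -> 7 lines: wbgj sfh rxd xqlt cst aekqu wlgkb
Hunk 4: at line 2 remove [rxd,xqlt,cst] add [eipop] -> 5 lines: wbgj sfh eipop aekqu wlgkb
Hunk 5: at line 1 remove [eipop] add [jnjep] -> 5 lines: wbgj sfh jnjep aekqu wlgkb
Hunk 6: at line 1 remove [jnjep] add [bjk,vti] -> 6 lines: wbgj sfh bjk vti aekqu wlgkb
Final line count: 6

Answer: 6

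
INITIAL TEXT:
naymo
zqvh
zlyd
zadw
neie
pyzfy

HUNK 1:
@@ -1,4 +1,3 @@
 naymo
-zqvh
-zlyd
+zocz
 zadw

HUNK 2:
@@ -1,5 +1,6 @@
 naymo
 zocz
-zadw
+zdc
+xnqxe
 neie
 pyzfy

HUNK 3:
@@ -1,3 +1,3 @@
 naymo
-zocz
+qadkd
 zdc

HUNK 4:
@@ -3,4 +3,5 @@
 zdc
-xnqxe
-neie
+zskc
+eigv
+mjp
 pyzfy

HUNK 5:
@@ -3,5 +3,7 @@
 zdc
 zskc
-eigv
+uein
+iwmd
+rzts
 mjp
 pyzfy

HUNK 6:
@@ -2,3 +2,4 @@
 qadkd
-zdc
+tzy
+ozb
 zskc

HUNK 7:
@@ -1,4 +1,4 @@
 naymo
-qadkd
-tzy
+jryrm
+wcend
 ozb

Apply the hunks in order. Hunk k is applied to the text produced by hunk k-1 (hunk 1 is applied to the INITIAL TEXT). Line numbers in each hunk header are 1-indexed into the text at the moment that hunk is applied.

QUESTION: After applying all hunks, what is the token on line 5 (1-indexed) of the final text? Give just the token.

Answer: zskc

Derivation:
Hunk 1: at line 1 remove [zqvh,zlyd] add [zocz] -> 5 lines: naymo zocz zadw neie pyzfy
Hunk 2: at line 1 remove [zadw] add [zdc,xnqxe] -> 6 lines: naymo zocz zdc xnqxe neie pyzfy
Hunk 3: at line 1 remove [zocz] add [qadkd] -> 6 lines: naymo qadkd zdc xnqxe neie pyzfy
Hunk 4: at line 3 remove [xnqxe,neie] add [zskc,eigv,mjp] -> 7 lines: naymo qadkd zdc zskc eigv mjp pyzfy
Hunk 5: at line 3 remove [eigv] add [uein,iwmd,rzts] -> 9 lines: naymo qadkd zdc zskc uein iwmd rzts mjp pyzfy
Hunk 6: at line 2 remove [zdc] add [tzy,ozb] -> 10 lines: naymo qadkd tzy ozb zskc uein iwmd rzts mjp pyzfy
Hunk 7: at line 1 remove [qadkd,tzy] add [jryrm,wcend] -> 10 lines: naymo jryrm wcend ozb zskc uein iwmd rzts mjp pyzfy
Final line 5: zskc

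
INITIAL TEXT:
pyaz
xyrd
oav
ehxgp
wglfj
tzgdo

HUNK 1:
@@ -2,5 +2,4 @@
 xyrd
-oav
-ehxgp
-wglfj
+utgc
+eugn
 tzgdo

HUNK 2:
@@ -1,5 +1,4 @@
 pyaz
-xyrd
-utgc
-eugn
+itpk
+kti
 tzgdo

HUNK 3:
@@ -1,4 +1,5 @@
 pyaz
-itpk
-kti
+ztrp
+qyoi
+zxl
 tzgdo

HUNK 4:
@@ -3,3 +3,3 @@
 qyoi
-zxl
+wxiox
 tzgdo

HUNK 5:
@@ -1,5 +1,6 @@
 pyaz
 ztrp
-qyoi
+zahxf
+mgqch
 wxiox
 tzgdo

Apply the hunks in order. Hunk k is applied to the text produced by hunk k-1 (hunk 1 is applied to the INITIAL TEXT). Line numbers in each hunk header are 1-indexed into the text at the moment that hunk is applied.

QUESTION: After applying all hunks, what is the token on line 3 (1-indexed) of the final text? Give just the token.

Hunk 1: at line 2 remove [oav,ehxgp,wglfj] add [utgc,eugn] -> 5 lines: pyaz xyrd utgc eugn tzgdo
Hunk 2: at line 1 remove [xyrd,utgc,eugn] add [itpk,kti] -> 4 lines: pyaz itpk kti tzgdo
Hunk 3: at line 1 remove [itpk,kti] add [ztrp,qyoi,zxl] -> 5 lines: pyaz ztrp qyoi zxl tzgdo
Hunk 4: at line 3 remove [zxl] add [wxiox] -> 5 lines: pyaz ztrp qyoi wxiox tzgdo
Hunk 5: at line 1 remove [qyoi] add [zahxf,mgqch] -> 6 lines: pyaz ztrp zahxf mgqch wxiox tzgdo
Final line 3: zahxf

Answer: zahxf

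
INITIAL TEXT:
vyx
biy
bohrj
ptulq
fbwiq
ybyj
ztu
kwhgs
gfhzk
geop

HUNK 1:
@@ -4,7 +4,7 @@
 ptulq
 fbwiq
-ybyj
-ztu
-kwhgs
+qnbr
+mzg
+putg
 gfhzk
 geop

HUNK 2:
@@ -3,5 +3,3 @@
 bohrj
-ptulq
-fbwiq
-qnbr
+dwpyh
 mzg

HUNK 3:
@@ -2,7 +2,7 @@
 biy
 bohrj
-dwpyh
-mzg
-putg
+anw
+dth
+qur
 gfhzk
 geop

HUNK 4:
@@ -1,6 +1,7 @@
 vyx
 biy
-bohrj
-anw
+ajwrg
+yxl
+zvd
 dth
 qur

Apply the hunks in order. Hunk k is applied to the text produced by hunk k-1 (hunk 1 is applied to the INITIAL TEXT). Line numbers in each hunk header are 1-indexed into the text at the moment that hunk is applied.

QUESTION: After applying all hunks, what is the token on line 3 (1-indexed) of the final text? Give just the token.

Answer: ajwrg

Derivation:
Hunk 1: at line 4 remove [ybyj,ztu,kwhgs] add [qnbr,mzg,putg] -> 10 lines: vyx biy bohrj ptulq fbwiq qnbr mzg putg gfhzk geop
Hunk 2: at line 3 remove [ptulq,fbwiq,qnbr] add [dwpyh] -> 8 lines: vyx biy bohrj dwpyh mzg putg gfhzk geop
Hunk 3: at line 2 remove [dwpyh,mzg,putg] add [anw,dth,qur] -> 8 lines: vyx biy bohrj anw dth qur gfhzk geop
Hunk 4: at line 1 remove [bohrj,anw] add [ajwrg,yxl,zvd] -> 9 lines: vyx biy ajwrg yxl zvd dth qur gfhzk geop
Final line 3: ajwrg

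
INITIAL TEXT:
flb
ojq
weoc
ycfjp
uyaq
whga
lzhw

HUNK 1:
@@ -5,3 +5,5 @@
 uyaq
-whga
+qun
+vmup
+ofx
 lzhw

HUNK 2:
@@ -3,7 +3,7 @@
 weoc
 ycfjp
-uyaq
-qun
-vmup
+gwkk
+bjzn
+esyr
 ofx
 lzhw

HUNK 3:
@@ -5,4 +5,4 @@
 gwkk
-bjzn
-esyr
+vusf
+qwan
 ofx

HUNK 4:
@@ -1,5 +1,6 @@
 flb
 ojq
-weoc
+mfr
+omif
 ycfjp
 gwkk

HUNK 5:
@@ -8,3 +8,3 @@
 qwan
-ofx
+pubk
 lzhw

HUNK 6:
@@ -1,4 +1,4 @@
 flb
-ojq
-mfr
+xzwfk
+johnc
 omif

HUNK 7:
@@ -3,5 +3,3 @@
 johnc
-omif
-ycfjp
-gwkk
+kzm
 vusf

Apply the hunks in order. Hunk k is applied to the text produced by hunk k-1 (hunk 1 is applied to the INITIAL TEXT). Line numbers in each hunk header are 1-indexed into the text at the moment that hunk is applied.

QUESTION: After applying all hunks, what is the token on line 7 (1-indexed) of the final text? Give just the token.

Hunk 1: at line 5 remove [whga] add [qun,vmup,ofx] -> 9 lines: flb ojq weoc ycfjp uyaq qun vmup ofx lzhw
Hunk 2: at line 3 remove [uyaq,qun,vmup] add [gwkk,bjzn,esyr] -> 9 lines: flb ojq weoc ycfjp gwkk bjzn esyr ofx lzhw
Hunk 3: at line 5 remove [bjzn,esyr] add [vusf,qwan] -> 9 lines: flb ojq weoc ycfjp gwkk vusf qwan ofx lzhw
Hunk 4: at line 1 remove [weoc] add [mfr,omif] -> 10 lines: flb ojq mfr omif ycfjp gwkk vusf qwan ofx lzhw
Hunk 5: at line 8 remove [ofx] add [pubk] -> 10 lines: flb ojq mfr omif ycfjp gwkk vusf qwan pubk lzhw
Hunk 6: at line 1 remove [ojq,mfr] add [xzwfk,johnc] -> 10 lines: flb xzwfk johnc omif ycfjp gwkk vusf qwan pubk lzhw
Hunk 7: at line 3 remove [omif,ycfjp,gwkk] add [kzm] -> 8 lines: flb xzwfk johnc kzm vusf qwan pubk lzhw
Final line 7: pubk

Answer: pubk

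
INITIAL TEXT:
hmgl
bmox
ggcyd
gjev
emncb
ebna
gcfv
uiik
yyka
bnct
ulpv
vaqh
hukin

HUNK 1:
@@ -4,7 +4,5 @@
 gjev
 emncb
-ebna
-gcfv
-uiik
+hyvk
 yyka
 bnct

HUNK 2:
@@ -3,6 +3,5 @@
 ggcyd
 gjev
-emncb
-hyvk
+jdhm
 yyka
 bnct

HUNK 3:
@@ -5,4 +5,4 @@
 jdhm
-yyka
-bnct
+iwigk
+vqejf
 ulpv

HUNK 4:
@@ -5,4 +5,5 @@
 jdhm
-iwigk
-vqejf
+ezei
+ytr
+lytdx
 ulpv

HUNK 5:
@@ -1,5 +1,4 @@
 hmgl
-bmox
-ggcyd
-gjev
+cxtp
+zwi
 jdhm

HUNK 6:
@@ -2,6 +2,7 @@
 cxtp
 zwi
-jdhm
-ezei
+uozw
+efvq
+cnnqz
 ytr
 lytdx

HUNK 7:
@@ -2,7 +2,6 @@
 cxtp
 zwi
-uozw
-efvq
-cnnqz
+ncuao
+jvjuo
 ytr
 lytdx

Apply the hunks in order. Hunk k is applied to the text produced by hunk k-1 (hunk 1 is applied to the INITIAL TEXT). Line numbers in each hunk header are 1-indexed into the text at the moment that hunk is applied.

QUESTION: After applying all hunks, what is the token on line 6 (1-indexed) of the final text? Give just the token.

Answer: ytr

Derivation:
Hunk 1: at line 4 remove [ebna,gcfv,uiik] add [hyvk] -> 11 lines: hmgl bmox ggcyd gjev emncb hyvk yyka bnct ulpv vaqh hukin
Hunk 2: at line 3 remove [emncb,hyvk] add [jdhm] -> 10 lines: hmgl bmox ggcyd gjev jdhm yyka bnct ulpv vaqh hukin
Hunk 3: at line 5 remove [yyka,bnct] add [iwigk,vqejf] -> 10 lines: hmgl bmox ggcyd gjev jdhm iwigk vqejf ulpv vaqh hukin
Hunk 4: at line 5 remove [iwigk,vqejf] add [ezei,ytr,lytdx] -> 11 lines: hmgl bmox ggcyd gjev jdhm ezei ytr lytdx ulpv vaqh hukin
Hunk 5: at line 1 remove [bmox,ggcyd,gjev] add [cxtp,zwi] -> 10 lines: hmgl cxtp zwi jdhm ezei ytr lytdx ulpv vaqh hukin
Hunk 6: at line 2 remove [jdhm,ezei] add [uozw,efvq,cnnqz] -> 11 lines: hmgl cxtp zwi uozw efvq cnnqz ytr lytdx ulpv vaqh hukin
Hunk 7: at line 2 remove [uozw,efvq,cnnqz] add [ncuao,jvjuo] -> 10 lines: hmgl cxtp zwi ncuao jvjuo ytr lytdx ulpv vaqh hukin
Final line 6: ytr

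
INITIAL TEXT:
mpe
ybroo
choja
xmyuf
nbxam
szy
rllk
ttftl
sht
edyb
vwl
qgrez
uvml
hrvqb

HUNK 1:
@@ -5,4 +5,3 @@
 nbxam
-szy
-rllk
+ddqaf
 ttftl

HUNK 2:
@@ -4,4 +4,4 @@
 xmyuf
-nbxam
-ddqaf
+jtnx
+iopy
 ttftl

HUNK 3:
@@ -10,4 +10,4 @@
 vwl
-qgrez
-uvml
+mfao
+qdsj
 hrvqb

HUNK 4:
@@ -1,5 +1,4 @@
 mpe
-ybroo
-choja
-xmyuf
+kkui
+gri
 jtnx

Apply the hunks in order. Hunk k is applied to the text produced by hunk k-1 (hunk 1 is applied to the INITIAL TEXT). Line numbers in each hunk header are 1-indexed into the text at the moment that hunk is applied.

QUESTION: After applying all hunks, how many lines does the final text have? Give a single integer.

Answer: 12

Derivation:
Hunk 1: at line 5 remove [szy,rllk] add [ddqaf] -> 13 lines: mpe ybroo choja xmyuf nbxam ddqaf ttftl sht edyb vwl qgrez uvml hrvqb
Hunk 2: at line 4 remove [nbxam,ddqaf] add [jtnx,iopy] -> 13 lines: mpe ybroo choja xmyuf jtnx iopy ttftl sht edyb vwl qgrez uvml hrvqb
Hunk 3: at line 10 remove [qgrez,uvml] add [mfao,qdsj] -> 13 lines: mpe ybroo choja xmyuf jtnx iopy ttftl sht edyb vwl mfao qdsj hrvqb
Hunk 4: at line 1 remove [ybroo,choja,xmyuf] add [kkui,gri] -> 12 lines: mpe kkui gri jtnx iopy ttftl sht edyb vwl mfao qdsj hrvqb
Final line count: 12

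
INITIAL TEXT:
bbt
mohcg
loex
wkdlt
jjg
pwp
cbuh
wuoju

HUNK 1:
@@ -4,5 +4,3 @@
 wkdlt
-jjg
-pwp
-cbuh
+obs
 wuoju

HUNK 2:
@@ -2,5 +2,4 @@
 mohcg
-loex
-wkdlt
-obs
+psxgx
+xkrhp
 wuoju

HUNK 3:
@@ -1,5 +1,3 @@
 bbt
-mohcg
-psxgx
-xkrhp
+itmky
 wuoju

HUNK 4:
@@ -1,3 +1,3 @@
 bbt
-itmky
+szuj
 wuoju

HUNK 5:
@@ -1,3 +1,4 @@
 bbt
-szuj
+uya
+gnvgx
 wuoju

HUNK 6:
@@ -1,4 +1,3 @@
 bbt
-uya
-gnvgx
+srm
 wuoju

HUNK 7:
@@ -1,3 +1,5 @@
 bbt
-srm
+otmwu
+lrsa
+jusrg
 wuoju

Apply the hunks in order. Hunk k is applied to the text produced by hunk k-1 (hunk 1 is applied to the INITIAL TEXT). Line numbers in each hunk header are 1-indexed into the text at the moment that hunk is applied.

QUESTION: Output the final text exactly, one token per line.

Answer: bbt
otmwu
lrsa
jusrg
wuoju

Derivation:
Hunk 1: at line 4 remove [jjg,pwp,cbuh] add [obs] -> 6 lines: bbt mohcg loex wkdlt obs wuoju
Hunk 2: at line 2 remove [loex,wkdlt,obs] add [psxgx,xkrhp] -> 5 lines: bbt mohcg psxgx xkrhp wuoju
Hunk 3: at line 1 remove [mohcg,psxgx,xkrhp] add [itmky] -> 3 lines: bbt itmky wuoju
Hunk 4: at line 1 remove [itmky] add [szuj] -> 3 lines: bbt szuj wuoju
Hunk 5: at line 1 remove [szuj] add [uya,gnvgx] -> 4 lines: bbt uya gnvgx wuoju
Hunk 6: at line 1 remove [uya,gnvgx] add [srm] -> 3 lines: bbt srm wuoju
Hunk 7: at line 1 remove [srm] add [otmwu,lrsa,jusrg] -> 5 lines: bbt otmwu lrsa jusrg wuoju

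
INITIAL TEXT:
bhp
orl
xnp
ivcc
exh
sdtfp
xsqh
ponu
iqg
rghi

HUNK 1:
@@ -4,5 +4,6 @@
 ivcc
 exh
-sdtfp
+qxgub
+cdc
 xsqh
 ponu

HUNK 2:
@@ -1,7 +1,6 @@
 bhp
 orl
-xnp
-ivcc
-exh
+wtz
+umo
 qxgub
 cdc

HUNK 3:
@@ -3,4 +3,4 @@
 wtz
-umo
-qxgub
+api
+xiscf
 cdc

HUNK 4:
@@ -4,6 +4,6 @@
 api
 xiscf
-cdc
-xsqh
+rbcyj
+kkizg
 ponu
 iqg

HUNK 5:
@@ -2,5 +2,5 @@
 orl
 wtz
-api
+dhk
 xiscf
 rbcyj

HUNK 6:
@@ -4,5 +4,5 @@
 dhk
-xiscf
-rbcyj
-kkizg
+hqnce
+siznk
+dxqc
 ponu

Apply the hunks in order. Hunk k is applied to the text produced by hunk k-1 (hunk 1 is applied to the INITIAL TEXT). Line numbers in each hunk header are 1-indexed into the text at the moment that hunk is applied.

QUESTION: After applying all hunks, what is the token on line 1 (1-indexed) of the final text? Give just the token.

Hunk 1: at line 4 remove [sdtfp] add [qxgub,cdc] -> 11 lines: bhp orl xnp ivcc exh qxgub cdc xsqh ponu iqg rghi
Hunk 2: at line 1 remove [xnp,ivcc,exh] add [wtz,umo] -> 10 lines: bhp orl wtz umo qxgub cdc xsqh ponu iqg rghi
Hunk 3: at line 3 remove [umo,qxgub] add [api,xiscf] -> 10 lines: bhp orl wtz api xiscf cdc xsqh ponu iqg rghi
Hunk 4: at line 4 remove [cdc,xsqh] add [rbcyj,kkizg] -> 10 lines: bhp orl wtz api xiscf rbcyj kkizg ponu iqg rghi
Hunk 5: at line 2 remove [api] add [dhk] -> 10 lines: bhp orl wtz dhk xiscf rbcyj kkizg ponu iqg rghi
Hunk 6: at line 4 remove [xiscf,rbcyj,kkizg] add [hqnce,siznk,dxqc] -> 10 lines: bhp orl wtz dhk hqnce siznk dxqc ponu iqg rghi
Final line 1: bhp

Answer: bhp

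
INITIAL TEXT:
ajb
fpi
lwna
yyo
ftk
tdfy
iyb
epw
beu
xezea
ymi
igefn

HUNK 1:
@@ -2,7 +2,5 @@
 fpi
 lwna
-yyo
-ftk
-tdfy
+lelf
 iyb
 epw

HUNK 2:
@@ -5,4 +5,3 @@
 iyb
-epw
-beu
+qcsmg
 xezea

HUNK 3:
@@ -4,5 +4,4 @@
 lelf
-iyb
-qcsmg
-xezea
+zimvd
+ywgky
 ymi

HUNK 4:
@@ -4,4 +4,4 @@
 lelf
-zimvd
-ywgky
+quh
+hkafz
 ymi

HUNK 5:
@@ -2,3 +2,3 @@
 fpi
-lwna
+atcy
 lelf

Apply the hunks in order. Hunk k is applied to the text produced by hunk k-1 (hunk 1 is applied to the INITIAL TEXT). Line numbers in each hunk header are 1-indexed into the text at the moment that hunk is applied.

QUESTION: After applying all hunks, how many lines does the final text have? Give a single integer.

Hunk 1: at line 2 remove [yyo,ftk,tdfy] add [lelf] -> 10 lines: ajb fpi lwna lelf iyb epw beu xezea ymi igefn
Hunk 2: at line 5 remove [epw,beu] add [qcsmg] -> 9 lines: ajb fpi lwna lelf iyb qcsmg xezea ymi igefn
Hunk 3: at line 4 remove [iyb,qcsmg,xezea] add [zimvd,ywgky] -> 8 lines: ajb fpi lwna lelf zimvd ywgky ymi igefn
Hunk 4: at line 4 remove [zimvd,ywgky] add [quh,hkafz] -> 8 lines: ajb fpi lwna lelf quh hkafz ymi igefn
Hunk 5: at line 2 remove [lwna] add [atcy] -> 8 lines: ajb fpi atcy lelf quh hkafz ymi igefn
Final line count: 8

Answer: 8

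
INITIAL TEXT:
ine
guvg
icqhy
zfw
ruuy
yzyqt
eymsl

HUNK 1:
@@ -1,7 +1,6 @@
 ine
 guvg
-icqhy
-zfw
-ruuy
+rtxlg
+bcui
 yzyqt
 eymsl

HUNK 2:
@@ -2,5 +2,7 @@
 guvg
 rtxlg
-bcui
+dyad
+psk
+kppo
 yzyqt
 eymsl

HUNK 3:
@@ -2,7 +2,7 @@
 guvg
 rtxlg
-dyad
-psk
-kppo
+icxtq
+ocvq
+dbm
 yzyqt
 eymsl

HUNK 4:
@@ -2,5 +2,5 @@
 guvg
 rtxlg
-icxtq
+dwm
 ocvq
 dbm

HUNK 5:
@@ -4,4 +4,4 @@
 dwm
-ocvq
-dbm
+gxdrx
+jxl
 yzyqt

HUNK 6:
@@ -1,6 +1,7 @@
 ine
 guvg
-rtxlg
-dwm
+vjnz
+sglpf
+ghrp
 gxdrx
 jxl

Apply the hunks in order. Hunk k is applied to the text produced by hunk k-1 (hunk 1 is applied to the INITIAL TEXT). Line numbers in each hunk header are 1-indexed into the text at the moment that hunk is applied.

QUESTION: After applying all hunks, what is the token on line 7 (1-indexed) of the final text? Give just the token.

Hunk 1: at line 1 remove [icqhy,zfw,ruuy] add [rtxlg,bcui] -> 6 lines: ine guvg rtxlg bcui yzyqt eymsl
Hunk 2: at line 2 remove [bcui] add [dyad,psk,kppo] -> 8 lines: ine guvg rtxlg dyad psk kppo yzyqt eymsl
Hunk 3: at line 2 remove [dyad,psk,kppo] add [icxtq,ocvq,dbm] -> 8 lines: ine guvg rtxlg icxtq ocvq dbm yzyqt eymsl
Hunk 4: at line 2 remove [icxtq] add [dwm] -> 8 lines: ine guvg rtxlg dwm ocvq dbm yzyqt eymsl
Hunk 5: at line 4 remove [ocvq,dbm] add [gxdrx,jxl] -> 8 lines: ine guvg rtxlg dwm gxdrx jxl yzyqt eymsl
Hunk 6: at line 1 remove [rtxlg,dwm] add [vjnz,sglpf,ghrp] -> 9 lines: ine guvg vjnz sglpf ghrp gxdrx jxl yzyqt eymsl
Final line 7: jxl

Answer: jxl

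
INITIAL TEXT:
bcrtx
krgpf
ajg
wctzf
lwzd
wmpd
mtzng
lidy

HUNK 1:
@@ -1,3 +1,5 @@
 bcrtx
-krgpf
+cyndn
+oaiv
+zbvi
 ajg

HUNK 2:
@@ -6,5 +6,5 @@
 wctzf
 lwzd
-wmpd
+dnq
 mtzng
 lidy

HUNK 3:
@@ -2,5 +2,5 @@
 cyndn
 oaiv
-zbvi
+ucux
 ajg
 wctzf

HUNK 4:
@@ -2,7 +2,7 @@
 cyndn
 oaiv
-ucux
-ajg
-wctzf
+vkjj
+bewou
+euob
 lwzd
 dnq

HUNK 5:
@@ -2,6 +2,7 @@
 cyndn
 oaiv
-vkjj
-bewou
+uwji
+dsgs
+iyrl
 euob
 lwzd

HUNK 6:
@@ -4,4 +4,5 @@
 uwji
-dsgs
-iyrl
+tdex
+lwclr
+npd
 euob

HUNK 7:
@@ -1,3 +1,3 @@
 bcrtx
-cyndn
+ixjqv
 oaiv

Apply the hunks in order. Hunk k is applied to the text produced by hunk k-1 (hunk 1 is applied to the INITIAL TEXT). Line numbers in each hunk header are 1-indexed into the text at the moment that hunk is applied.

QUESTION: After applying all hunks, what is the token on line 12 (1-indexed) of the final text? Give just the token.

Answer: lidy

Derivation:
Hunk 1: at line 1 remove [krgpf] add [cyndn,oaiv,zbvi] -> 10 lines: bcrtx cyndn oaiv zbvi ajg wctzf lwzd wmpd mtzng lidy
Hunk 2: at line 6 remove [wmpd] add [dnq] -> 10 lines: bcrtx cyndn oaiv zbvi ajg wctzf lwzd dnq mtzng lidy
Hunk 3: at line 2 remove [zbvi] add [ucux] -> 10 lines: bcrtx cyndn oaiv ucux ajg wctzf lwzd dnq mtzng lidy
Hunk 4: at line 2 remove [ucux,ajg,wctzf] add [vkjj,bewou,euob] -> 10 lines: bcrtx cyndn oaiv vkjj bewou euob lwzd dnq mtzng lidy
Hunk 5: at line 2 remove [vkjj,bewou] add [uwji,dsgs,iyrl] -> 11 lines: bcrtx cyndn oaiv uwji dsgs iyrl euob lwzd dnq mtzng lidy
Hunk 6: at line 4 remove [dsgs,iyrl] add [tdex,lwclr,npd] -> 12 lines: bcrtx cyndn oaiv uwji tdex lwclr npd euob lwzd dnq mtzng lidy
Hunk 7: at line 1 remove [cyndn] add [ixjqv] -> 12 lines: bcrtx ixjqv oaiv uwji tdex lwclr npd euob lwzd dnq mtzng lidy
Final line 12: lidy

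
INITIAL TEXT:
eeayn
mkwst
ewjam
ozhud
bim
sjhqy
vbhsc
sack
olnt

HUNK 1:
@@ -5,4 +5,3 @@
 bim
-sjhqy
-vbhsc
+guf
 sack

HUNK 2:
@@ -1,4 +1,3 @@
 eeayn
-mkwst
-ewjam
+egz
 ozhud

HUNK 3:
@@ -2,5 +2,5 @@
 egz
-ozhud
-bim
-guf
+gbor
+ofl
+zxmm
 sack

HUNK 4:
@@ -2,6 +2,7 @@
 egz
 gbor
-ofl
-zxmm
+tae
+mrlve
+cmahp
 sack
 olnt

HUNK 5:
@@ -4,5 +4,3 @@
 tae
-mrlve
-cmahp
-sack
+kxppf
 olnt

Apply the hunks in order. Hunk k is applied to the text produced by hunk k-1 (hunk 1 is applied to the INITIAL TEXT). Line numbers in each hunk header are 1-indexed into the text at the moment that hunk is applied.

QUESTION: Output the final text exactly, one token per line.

Hunk 1: at line 5 remove [sjhqy,vbhsc] add [guf] -> 8 lines: eeayn mkwst ewjam ozhud bim guf sack olnt
Hunk 2: at line 1 remove [mkwst,ewjam] add [egz] -> 7 lines: eeayn egz ozhud bim guf sack olnt
Hunk 3: at line 2 remove [ozhud,bim,guf] add [gbor,ofl,zxmm] -> 7 lines: eeayn egz gbor ofl zxmm sack olnt
Hunk 4: at line 2 remove [ofl,zxmm] add [tae,mrlve,cmahp] -> 8 lines: eeayn egz gbor tae mrlve cmahp sack olnt
Hunk 5: at line 4 remove [mrlve,cmahp,sack] add [kxppf] -> 6 lines: eeayn egz gbor tae kxppf olnt

Answer: eeayn
egz
gbor
tae
kxppf
olnt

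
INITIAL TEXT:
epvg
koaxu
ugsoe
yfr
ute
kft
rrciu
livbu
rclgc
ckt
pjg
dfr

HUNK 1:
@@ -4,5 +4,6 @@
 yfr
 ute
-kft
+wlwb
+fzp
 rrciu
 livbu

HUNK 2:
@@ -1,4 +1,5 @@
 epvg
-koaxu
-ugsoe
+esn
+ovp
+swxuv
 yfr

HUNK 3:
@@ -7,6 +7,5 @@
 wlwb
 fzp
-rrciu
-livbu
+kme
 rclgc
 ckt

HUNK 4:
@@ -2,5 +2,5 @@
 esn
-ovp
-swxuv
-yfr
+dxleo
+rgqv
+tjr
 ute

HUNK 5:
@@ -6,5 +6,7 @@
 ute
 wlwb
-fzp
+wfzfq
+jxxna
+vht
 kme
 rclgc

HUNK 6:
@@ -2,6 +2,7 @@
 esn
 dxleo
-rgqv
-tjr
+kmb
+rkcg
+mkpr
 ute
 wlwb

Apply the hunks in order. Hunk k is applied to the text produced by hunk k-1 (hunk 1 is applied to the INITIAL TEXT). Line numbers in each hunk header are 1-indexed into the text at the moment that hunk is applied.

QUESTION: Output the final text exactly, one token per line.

Hunk 1: at line 4 remove [kft] add [wlwb,fzp] -> 13 lines: epvg koaxu ugsoe yfr ute wlwb fzp rrciu livbu rclgc ckt pjg dfr
Hunk 2: at line 1 remove [koaxu,ugsoe] add [esn,ovp,swxuv] -> 14 lines: epvg esn ovp swxuv yfr ute wlwb fzp rrciu livbu rclgc ckt pjg dfr
Hunk 3: at line 7 remove [rrciu,livbu] add [kme] -> 13 lines: epvg esn ovp swxuv yfr ute wlwb fzp kme rclgc ckt pjg dfr
Hunk 4: at line 2 remove [ovp,swxuv,yfr] add [dxleo,rgqv,tjr] -> 13 lines: epvg esn dxleo rgqv tjr ute wlwb fzp kme rclgc ckt pjg dfr
Hunk 5: at line 6 remove [fzp] add [wfzfq,jxxna,vht] -> 15 lines: epvg esn dxleo rgqv tjr ute wlwb wfzfq jxxna vht kme rclgc ckt pjg dfr
Hunk 6: at line 2 remove [rgqv,tjr] add [kmb,rkcg,mkpr] -> 16 lines: epvg esn dxleo kmb rkcg mkpr ute wlwb wfzfq jxxna vht kme rclgc ckt pjg dfr

Answer: epvg
esn
dxleo
kmb
rkcg
mkpr
ute
wlwb
wfzfq
jxxna
vht
kme
rclgc
ckt
pjg
dfr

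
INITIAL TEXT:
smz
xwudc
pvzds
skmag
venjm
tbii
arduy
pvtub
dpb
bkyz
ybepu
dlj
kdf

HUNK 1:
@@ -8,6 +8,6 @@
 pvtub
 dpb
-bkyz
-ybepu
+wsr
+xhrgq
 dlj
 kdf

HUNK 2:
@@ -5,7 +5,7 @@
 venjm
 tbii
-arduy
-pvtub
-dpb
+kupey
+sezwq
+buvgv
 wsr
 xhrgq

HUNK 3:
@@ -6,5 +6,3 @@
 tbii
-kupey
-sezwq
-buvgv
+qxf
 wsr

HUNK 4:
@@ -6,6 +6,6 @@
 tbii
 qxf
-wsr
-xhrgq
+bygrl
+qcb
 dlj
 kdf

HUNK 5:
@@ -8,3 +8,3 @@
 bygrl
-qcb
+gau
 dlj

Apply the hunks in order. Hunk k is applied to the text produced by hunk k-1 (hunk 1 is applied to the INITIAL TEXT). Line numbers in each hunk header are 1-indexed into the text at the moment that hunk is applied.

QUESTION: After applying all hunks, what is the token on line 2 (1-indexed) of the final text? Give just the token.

Hunk 1: at line 8 remove [bkyz,ybepu] add [wsr,xhrgq] -> 13 lines: smz xwudc pvzds skmag venjm tbii arduy pvtub dpb wsr xhrgq dlj kdf
Hunk 2: at line 5 remove [arduy,pvtub,dpb] add [kupey,sezwq,buvgv] -> 13 lines: smz xwudc pvzds skmag venjm tbii kupey sezwq buvgv wsr xhrgq dlj kdf
Hunk 3: at line 6 remove [kupey,sezwq,buvgv] add [qxf] -> 11 lines: smz xwudc pvzds skmag venjm tbii qxf wsr xhrgq dlj kdf
Hunk 4: at line 6 remove [wsr,xhrgq] add [bygrl,qcb] -> 11 lines: smz xwudc pvzds skmag venjm tbii qxf bygrl qcb dlj kdf
Hunk 5: at line 8 remove [qcb] add [gau] -> 11 lines: smz xwudc pvzds skmag venjm tbii qxf bygrl gau dlj kdf
Final line 2: xwudc

Answer: xwudc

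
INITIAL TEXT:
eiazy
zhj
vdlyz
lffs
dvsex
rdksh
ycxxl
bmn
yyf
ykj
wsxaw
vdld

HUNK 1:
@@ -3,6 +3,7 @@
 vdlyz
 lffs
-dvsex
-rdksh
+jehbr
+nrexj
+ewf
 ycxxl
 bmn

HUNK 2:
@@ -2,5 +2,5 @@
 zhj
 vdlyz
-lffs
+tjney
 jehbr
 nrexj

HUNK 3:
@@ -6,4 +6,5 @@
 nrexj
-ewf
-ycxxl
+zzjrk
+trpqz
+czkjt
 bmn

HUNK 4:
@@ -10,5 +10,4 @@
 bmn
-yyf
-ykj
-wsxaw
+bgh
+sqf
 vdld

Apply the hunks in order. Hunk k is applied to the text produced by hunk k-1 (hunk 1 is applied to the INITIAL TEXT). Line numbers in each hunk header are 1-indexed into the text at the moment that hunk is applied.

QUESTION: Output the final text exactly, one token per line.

Answer: eiazy
zhj
vdlyz
tjney
jehbr
nrexj
zzjrk
trpqz
czkjt
bmn
bgh
sqf
vdld

Derivation:
Hunk 1: at line 3 remove [dvsex,rdksh] add [jehbr,nrexj,ewf] -> 13 lines: eiazy zhj vdlyz lffs jehbr nrexj ewf ycxxl bmn yyf ykj wsxaw vdld
Hunk 2: at line 2 remove [lffs] add [tjney] -> 13 lines: eiazy zhj vdlyz tjney jehbr nrexj ewf ycxxl bmn yyf ykj wsxaw vdld
Hunk 3: at line 6 remove [ewf,ycxxl] add [zzjrk,trpqz,czkjt] -> 14 lines: eiazy zhj vdlyz tjney jehbr nrexj zzjrk trpqz czkjt bmn yyf ykj wsxaw vdld
Hunk 4: at line 10 remove [yyf,ykj,wsxaw] add [bgh,sqf] -> 13 lines: eiazy zhj vdlyz tjney jehbr nrexj zzjrk trpqz czkjt bmn bgh sqf vdld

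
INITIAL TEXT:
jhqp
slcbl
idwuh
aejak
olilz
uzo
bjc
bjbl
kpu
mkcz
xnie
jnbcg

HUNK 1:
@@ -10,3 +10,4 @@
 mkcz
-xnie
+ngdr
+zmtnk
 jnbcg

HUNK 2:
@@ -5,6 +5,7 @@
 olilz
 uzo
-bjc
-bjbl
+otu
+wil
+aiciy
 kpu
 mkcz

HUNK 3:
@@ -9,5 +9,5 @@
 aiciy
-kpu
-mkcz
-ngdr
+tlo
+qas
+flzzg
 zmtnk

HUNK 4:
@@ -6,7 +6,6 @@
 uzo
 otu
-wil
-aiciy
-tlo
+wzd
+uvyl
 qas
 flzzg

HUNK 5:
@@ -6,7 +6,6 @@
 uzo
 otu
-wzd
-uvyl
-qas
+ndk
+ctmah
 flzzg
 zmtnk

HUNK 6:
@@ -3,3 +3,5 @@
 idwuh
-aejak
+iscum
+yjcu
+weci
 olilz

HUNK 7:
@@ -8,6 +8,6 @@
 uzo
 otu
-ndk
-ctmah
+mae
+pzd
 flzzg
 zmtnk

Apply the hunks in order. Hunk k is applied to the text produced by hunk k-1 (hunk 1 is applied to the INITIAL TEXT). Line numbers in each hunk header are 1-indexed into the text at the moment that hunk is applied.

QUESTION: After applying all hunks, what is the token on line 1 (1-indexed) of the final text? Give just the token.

Answer: jhqp

Derivation:
Hunk 1: at line 10 remove [xnie] add [ngdr,zmtnk] -> 13 lines: jhqp slcbl idwuh aejak olilz uzo bjc bjbl kpu mkcz ngdr zmtnk jnbcg
Hunk 2: at line 5 remove [bjc,bjbl] add [otu,wil,aiciy] -> 14 lines: jhqp slcbl idwuh aejak olilz uzo otu wil aiciy kpu mkcz ngdr zmtnk jnbcg
Hunk 3: at line 9 remove [kpu,mkcz,ngdr] add [tlo,qas,flzzg] -> 14 lines: jhqp slcbl idwuh aejak olilz uzo otu wil aiciy tlo qas flzzg zmtnk jnbcg
Hunk 4: at line 6 remove [wil,aiciy,tlo] add [wzd,uvyl] -> 13 lines: jhqp slcbl idwuh aejak olilz uzo otu wzd uvyl qas flzzg zmtnk jnbcg
Hunk 5: at line 6 remove [wzd,uvyl,qas] add [ndk,ctmah] -> 12 lines: jhqp slcbl idwuh aejak olilz uzo otu ndk ctmah flzzg zmtnk jnbcg
Hunk 6: at line 3 remove [aejak] add [iscum,yjcu,weci] -> 14 lines: jhqp slcbl idwuh iscum yjcu weci olilz uzo otu ndk ctmah flzzg zmtnk jnbcg
Hunk 7: at line 8 remove [ndk,ctmah] add [mae,pzd] -> 14 lines: jhqp slcbl idwuh iscum yjcu weci olilz uzo otu mae pzd flzzg zmtnk jnbcg
Final line 1: jhqp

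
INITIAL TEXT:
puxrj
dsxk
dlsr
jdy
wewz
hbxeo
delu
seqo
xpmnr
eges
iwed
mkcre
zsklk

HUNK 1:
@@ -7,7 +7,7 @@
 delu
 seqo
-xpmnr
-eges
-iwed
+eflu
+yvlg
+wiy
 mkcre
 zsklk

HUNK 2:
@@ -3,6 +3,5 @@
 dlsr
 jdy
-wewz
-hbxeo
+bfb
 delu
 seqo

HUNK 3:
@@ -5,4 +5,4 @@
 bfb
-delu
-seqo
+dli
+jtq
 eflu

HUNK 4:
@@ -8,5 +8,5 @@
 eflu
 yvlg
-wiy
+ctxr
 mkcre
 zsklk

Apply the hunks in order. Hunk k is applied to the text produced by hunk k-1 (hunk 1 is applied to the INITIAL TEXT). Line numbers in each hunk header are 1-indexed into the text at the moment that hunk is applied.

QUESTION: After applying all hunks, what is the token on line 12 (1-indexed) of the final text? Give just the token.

Hunk 1: at line 7 remove [xpmnr,eges,iwed] add [eflu,yvlg,wiy] -> 13 lines: puxrj dsxk dlsr jdy wewz hbxeo delu seqo eflu yvlg wiy mkcre zsklk
Hunk 2: at line 3 remove [wewz,hbxeo] add [bfb] -> 12 lines: puxrj dsxk dlsr jdy bfb delu seqo eflu yvlg wiy mkcre zsklk
Hunk 3: at line 5 remove [delu,seqo] add [dli,jtq] -> 12 lines: puxrj dsxk dlsr jdy bfb dli jtq eflu yvlg wiy mkcre zsklk
Hunk 4: at line 8 remove [wiy] add [ctxr] -> 12 lines: puxrj dsxk dlsr jdy bfb dli jtq eflu yvlg ctxr mkcre zsklk
Final line 12: zsklk

Answer: zsklk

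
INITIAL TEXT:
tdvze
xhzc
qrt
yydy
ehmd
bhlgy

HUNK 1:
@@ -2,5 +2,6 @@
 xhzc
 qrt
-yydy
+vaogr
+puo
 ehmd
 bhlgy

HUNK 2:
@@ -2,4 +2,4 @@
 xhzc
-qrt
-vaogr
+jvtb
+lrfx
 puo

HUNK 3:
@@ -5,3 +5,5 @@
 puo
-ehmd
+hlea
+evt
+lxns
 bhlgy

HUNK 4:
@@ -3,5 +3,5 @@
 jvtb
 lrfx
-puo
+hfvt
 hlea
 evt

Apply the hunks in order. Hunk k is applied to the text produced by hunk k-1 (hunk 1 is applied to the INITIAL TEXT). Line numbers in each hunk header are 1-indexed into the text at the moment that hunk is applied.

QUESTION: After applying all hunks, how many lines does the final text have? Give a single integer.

Answer: 9

Derivation:
Hunk 1: at line 2 remove [yydy] add [vaogr,puo] -> 7 lines: tdvze xhzc qrt vaogr puo ehmd bhlgy
Hunk 2: at line 2 remove [qrt,vaogr] add [jvtb,lrfx] -> 7 lines: tdvze xhzc jvtb lrfx puo ehmd bhlgy
Hunk 3: at line 5 remove [ehmd] add [hlea,evt,lxns] -> 9 lines: tdvze xhzc jvtb lrfx puo hlea evt lxns bhlgy
Hunk 4: at line 3 remove [puo] add [hfvt] -> 9 lines: tdvze xhzc jvtb lrfx hfvt hlea evt lxns bhlgy
Final line count: 9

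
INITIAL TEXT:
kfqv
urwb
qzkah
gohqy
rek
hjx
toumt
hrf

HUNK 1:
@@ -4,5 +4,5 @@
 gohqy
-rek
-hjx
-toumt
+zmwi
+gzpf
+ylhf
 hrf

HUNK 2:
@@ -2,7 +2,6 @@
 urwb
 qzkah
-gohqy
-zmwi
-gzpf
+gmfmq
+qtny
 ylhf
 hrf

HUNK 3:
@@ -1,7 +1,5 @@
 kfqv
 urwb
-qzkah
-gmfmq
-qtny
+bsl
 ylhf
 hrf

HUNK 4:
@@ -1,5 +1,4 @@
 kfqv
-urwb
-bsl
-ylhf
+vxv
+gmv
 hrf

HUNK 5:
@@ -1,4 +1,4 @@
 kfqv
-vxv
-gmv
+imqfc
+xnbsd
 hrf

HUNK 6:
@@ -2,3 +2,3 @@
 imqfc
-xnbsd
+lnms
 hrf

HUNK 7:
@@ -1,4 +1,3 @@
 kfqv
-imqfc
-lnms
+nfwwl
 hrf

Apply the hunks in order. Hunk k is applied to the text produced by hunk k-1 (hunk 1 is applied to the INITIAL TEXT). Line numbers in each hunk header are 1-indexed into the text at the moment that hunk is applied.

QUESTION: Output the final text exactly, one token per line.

Hunk 1: at line 4 remove [rek,hjx,toumt] add [zmwi,gzpf,ylhf] -> 8 lines: kfqv urwb qzkah gohqy zmwi gzpf ylhf hrf
Hunk 2: at line 2 remove [gohqy,zmwi,gzpf] add [gmfmq,qtny] -> 7 lines: kfqv urwb qzkah gmfmq qtny ylhf hrf
Hunk 3: at line 1 remove [qzkah,gmfmq,qtny] add [bsl] -> 5 lines: kfqv urwb bsl ylhf hrf
Hunk 4: at line 1 remove [urwb,bsl,ylhf] add [vxv,gmv] -> 4 lines: kfqv vxv gmv hrf
Hunk 5: at line 1 remove [vxv,gmv] add [imqfc,xnbsd] -> 4 lines: kfqv imqfc xnbsd hrf
Hunk 6: at line 2 remove [xnbsd] add [lnms] -> 4 lines: kfqv imqfc lnms hrf
Hunk 7: at line 1 remove [imqfc,lnms] add [nfwwl] -> 3 lines: kfqv nfwwl hrf

Answer: kfqv
nfwwl
hrf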